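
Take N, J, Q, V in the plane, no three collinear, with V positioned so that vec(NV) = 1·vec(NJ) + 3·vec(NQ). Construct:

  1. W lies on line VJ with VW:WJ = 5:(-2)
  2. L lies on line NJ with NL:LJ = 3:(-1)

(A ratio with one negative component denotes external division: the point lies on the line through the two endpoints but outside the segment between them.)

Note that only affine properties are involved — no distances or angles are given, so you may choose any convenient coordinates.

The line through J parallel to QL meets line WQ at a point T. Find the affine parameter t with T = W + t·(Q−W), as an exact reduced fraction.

Assign N = (0, 0), J = (1, 0), Q = (0, 1), V = (1, 3) — the answer is frame-independent, so this choice is without loss of generality.
1. W lies on line VJ with VW:WJ = 5:(-2) ⇒ W = (1, -2)
2. L lies on line NJ with NL:LJ = 3:(-1) ⇒ L = (3/2, 0)
through J parallel to QL: direction (3/2, -1); meets WQ at T = (1/7, 4/7)
T = W + t·(Q−W) with t = 6/7

t = 6/7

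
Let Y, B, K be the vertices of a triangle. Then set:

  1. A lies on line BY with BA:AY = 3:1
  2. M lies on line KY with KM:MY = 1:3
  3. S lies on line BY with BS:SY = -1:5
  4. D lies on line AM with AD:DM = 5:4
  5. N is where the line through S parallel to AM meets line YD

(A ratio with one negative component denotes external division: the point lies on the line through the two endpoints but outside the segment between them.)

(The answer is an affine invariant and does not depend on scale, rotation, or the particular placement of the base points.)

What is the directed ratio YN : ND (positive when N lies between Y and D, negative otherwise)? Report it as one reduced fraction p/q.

Work in coordinates with Y = (0, 0), B = (1, 0), K = (0, 1).
1. A lies on line BY with BA:AY = 3:1 ⇒ A = (1/4, 0)
2. M lies on line KY with KM:MY = 1:3 ⇒ M = (0, 3/4)
3. S lies on line BY with BS:SY = -1:5 ⇒ S = (5/4, 0)
4. D lies on line AM with AD:DM = 5:4 ⇒ D = (1/9, 5/12)
5. N is where the line through S parallel to AM meets line YD ⇒ N = (5/9, 25/12)
N = Y + t·(D−Y) with t = 5, so YN:ND = t:(1−t) = 5:-4

YN:ND = -5/4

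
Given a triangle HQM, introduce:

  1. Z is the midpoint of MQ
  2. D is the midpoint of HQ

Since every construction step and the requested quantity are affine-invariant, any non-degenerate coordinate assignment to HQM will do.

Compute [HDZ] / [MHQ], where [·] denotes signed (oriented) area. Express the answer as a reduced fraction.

[HDZ]:[MHQ] = 1/4

Set H = (0, 0), Q = (1, 0), M = (0, 1); any affine frame gives the same invariant.
1. Z is the midpoint of MQ ⇒ Z = (1/2, 1/2)
2. D is the midpoint of HQ ⇒ D = (1/2, 0)
2·[HDZ] = 1/4, 2·[MHQ] = 1
[HDZ]:[MHQ] = 1/4:1 = 1/4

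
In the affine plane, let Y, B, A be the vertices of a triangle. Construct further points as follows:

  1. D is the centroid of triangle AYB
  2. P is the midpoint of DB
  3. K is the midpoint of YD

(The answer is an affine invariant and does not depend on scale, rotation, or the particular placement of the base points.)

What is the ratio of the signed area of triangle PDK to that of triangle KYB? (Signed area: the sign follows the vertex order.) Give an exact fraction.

[PDK]:[KYB] = 1/2

Set Y = (0, 0), B = (1, 0), A = (0, 1); any affine frame gives the same invariant.
1. D is the centroid of triangle AYB ⇒ D = (1/3, 1/3)
2. P is the midpoint of DB ⇒ P = (2/3, 1/6)
3. K is the midpoint of YD ⇒ K = (1/6, 1/6)
2·[PDK] = 1/12, 2·[KYB] = 1/6
[PDK]:[KYB] = 1/12:1/6 = 1/2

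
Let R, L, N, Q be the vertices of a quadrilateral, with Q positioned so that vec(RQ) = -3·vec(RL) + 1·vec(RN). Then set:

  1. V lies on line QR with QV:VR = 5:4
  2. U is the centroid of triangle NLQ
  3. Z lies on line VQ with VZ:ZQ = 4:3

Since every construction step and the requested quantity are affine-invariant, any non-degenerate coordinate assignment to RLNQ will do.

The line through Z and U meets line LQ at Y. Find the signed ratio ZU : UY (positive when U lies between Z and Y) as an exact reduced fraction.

Work in coordinates with R = (0, 0), L = (1, 0), N = (0, 1), Q = (-3, 1).
1. V lies on line QR with QV:VR = 5:4 ⇒ V = (-4/3, 4/9)
2. U is the centroid of triangle NLQ ⇒ U = (-2/3, 2/3)
3. Z lies on line VQ with VZ:ZQ = 4:3 ⇒ Z = (-16/7, 16/21)
line ZU meets LQ at Y = (-77/39, 29/39)
U = Z + t·(Y−Z) with t = 26/5, so ZU:UY = 26/5:-21/5

ZU:UY = -26/21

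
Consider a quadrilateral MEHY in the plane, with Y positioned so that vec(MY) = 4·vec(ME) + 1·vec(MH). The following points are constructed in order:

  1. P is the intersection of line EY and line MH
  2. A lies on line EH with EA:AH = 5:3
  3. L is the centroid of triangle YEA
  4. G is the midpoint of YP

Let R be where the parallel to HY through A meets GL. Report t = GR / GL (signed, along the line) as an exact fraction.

Set M = (0, 0), E = (1, 0), H = (0, 1), Y = (4, 1); any affine frame gives the same invariant.
1. P is the intersection of line EY and line MH ⇒ P = (0, -1/3)
2. A lies on line EH with EA:AH = 5:3 ⇒ A = (3/8, 5/8)
3. L is the centroid of triangle YEA ⇒ L = (43/24, 13/24)
4. G is the midpoint of YP ⇒ G = (2, 1/3)
through A parallel to HY: direction (4, 0); meets GL at R = (41/24, 5/8)
R = G + t·(L−G) with t = 7/5

t = 7/5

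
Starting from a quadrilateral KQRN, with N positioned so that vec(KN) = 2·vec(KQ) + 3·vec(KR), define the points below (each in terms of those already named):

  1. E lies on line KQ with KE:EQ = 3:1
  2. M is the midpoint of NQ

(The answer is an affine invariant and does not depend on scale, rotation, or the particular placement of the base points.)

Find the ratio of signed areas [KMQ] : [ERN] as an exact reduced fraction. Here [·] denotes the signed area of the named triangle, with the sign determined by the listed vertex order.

[KMQ]:[ERN] = 3/7

Set K = (0, 0), Q = (1, 0), R = (0, 1), N = (2, 3); any affine frame gives the same invariant.
1. E lies on line KQ with KE:EQ = 3:1 ⇒ E = (3/4, 0)
2. M is the midpoint of NQ ⇒ M = (3/2, 3/2)
2·[KMQ] = -3/2, 2·[ERN] = -7/2
[KMQ]:[ERN] = -3/2:-7/2 = 3/7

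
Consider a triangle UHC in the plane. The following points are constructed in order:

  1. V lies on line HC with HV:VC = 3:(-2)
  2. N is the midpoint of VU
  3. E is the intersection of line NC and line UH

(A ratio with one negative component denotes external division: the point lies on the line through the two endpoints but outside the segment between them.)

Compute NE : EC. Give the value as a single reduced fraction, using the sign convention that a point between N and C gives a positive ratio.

Choose coordinates U = (0, 0), H = (1, 0), C = (0, 1).
1. V lies on line HC with HV:VC = 3:(-2) ⇒ V = (-2, 3)
2. N is the midpoint of VU ⇒ N = (-1, 3/2)
3. E is the intersection of line NC and line UH ⇒ E = (2, 0)
E = N + t·(C−N) with t = 3, so NE:EC = t:(1−t) = 3:-2

NE:EC = -3/2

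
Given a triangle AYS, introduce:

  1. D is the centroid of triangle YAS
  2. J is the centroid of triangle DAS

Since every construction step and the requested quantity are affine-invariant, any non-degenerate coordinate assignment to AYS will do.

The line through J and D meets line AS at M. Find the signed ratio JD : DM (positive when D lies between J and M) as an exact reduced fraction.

Assign A = (0, 0), Y = (1, 0), S = (0, 1) — the answer is frame-independent, so this choice is without loss of generality.
1. D is the centroid of triangle YAS ⇒ D = (1/3, 1/3)
2. J is the centroid of triangle DAS ⇒ J = (1/9, 4/9)
line JD meets AS at M = (0, 1/2)
D = J + t·(M−J) with t = -2, so JD:DM = -2:3

JD:DM = -2/3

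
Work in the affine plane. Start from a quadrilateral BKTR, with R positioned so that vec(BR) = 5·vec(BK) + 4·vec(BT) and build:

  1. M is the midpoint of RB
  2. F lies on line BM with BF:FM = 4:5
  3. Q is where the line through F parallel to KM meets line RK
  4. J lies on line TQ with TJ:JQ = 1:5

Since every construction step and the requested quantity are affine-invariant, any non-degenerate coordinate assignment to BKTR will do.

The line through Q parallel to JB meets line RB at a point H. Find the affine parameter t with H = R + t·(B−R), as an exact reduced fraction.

Work in coordinates with B = (0, 0), K = (1, 0), T = (0, 1), R = (5, 4).
1. M is the midpoint of RB ⇒ M = (5/2, 2)
2. F lies on line BM with BF:FM = 4:5 ⇒ F = (10/9, 8/9)
3. Q is where the line through F parallel to KM meets line RK ⇒ Q = (-11/9, -20/9)
4. J lies on line TQ with TJ:JQ = 1:5 ⇒ J = (-11/54, 25/54)
through Q parallel to JB: direction (11/54, -25/54); meets RB at H = (-275/169, -220/169)
H = R + t·(B−R) with t = 224/169

t = 224/169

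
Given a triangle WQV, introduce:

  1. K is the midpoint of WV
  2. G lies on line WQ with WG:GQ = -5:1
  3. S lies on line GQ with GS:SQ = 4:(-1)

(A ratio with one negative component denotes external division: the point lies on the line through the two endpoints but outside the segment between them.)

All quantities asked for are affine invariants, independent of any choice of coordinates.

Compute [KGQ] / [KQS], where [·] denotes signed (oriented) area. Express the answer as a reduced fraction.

[KGQ]:[KQS] = 3

Set W = (0, 0), Q = (1, 0), V = (0, 1); any affine frame gives the same invariant.
1. K is the midpoint of WV ⇒ K = (0, 1/2)
2. G lies on line WQ with WG:GQ = -5:1 ⇒ G = (5/4, 0)
3. S lies on line GQ with GS:SQ = 4:(-1) ⇒ S = (11/12, 0)
2·[KGQ] = -1/8, 2·[KQS] = -1/24
[KGQ]:[KQS] = -1/8:-1/24 = 3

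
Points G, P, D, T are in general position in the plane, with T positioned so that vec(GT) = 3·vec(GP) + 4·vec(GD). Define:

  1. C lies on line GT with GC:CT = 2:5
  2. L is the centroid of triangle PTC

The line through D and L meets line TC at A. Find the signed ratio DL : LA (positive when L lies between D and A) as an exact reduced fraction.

DL:LA = -13/4

Choose coordinates G = (0, 0), P = (1, 0), D = (0, 1), T = (3, 4).
1. C lies on line GT with GC:CT = 2:5 ⇒ C = (6/7, 8/7)
2. L is the centroid of triangle PTC ⇒ L = (34/21, 12/7)
line DL meets TC at A = (102/91, 136/91)
L = D + t·(A−D) with t = 13/9, so DL:LA = 13/9:-4/9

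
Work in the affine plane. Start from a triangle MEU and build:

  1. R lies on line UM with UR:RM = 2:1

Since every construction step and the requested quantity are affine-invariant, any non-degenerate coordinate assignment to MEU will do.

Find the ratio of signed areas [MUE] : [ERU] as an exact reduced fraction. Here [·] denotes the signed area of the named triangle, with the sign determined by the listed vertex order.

Work in coordinates with M = (0, 0), E = (1, 0), U = (0, 1).
1. R lies on line UM with UR:RM = 2:1 ⇒ R = (0, 1/3)
2·[MUE] = -1, 2·[ERU] = -2/3
[MUE]:[ERU] = -1:-2/3 = 3/2

[MUE]:[ERU] = 3/2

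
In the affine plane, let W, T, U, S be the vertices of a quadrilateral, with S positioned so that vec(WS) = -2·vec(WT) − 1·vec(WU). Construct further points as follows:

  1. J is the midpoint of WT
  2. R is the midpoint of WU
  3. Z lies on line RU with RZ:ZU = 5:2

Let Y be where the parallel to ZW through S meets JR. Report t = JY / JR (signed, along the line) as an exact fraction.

t = 5

Work in coordinates with W = (0, 0), T = (1, 0), U = (0, 1), S = (-2, -1).
1. J is the midpoint of WT ⇒ J = (1/2, 0)
2. R is the midpoint of WU ⇒ R = (0, 1/2)
3. Z lies on line RU with RZ:ZU = 5:2 ⇒ Z = (0, 6/7)
through S parallel to ZW: direction (0, -6/7); meets JR at Y = (-2, 5/2)
Y = J + t·(R−J) with t = 5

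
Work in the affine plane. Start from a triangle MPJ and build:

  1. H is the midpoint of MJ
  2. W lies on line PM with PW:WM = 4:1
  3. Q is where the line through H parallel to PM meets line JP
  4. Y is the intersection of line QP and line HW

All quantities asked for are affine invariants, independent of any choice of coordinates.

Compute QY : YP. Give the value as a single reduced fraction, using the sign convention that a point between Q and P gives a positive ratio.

Choose coordinates M = (0, 0), P = (1, 0), J = (0, 1).
1. H is the midpoint of MJ ⇒ H = (0, 1/2)
2. W lies on line PM with PW:WM = 4:1 ⇒ W = (1/5, 0)
3. Q is where the line through H parallel to PM meets line JP ⇒ Q = (1/2, 1/2)
4. Y is the intersection of line QP and line HW ⇒ Y = (-1/3, 4/3)
Y = Q + t·(P−Q) with t = -5/3, so QY:YP = t:(1−t) = -5/3:8/3

QY:YP = -5/8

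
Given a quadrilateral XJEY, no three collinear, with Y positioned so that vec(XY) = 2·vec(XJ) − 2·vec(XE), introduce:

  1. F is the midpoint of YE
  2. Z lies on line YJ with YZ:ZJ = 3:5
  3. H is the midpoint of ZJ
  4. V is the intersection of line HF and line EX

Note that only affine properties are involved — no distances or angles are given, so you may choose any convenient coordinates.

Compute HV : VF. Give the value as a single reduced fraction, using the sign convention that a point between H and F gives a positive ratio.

HV:VF = -21/16

Choose coordinates X = (0, 0), J = (1, 0), E = (0, 1), Y = (2, -2).
1. F is the midpoint of YE ⇒ F = (1, -1/2)
2. Z lies on line YJ with YZ:ZJ = 3:5 ⇒ Z = (13/8, -5/4)
3. H is the midpoint of ZJ ⇒ H = (21/16, -5/8)
4. V is the intersection of line HF and line EX ⇒ V = (0, -1/10)
V = H + t·(F−H) with t = 21/5, so HV:VF = t:(1−t) = 21/5:-16/5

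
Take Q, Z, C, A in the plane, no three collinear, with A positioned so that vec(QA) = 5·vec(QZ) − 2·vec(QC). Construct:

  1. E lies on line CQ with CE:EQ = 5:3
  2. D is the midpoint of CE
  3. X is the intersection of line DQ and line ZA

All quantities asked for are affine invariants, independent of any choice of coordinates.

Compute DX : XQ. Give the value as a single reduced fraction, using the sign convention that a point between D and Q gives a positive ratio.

DX:XQ = 3/8

Set Q = (0, 0), Z = (1, 0), C = (0, 1), A = (5, -2); any affine frame gives the same invariant.
1. E lies on line CQ with CE:EQ = 5:3 ⇒ E = (0, 3/8)
2. D is the midpoint of CE ⇒ D = (0, 11/16)
3. X is the intersection of line DQ and line ZA ⇒ X = (0, 1/2)
X = D + t·(Q−D) with t = 3/11, so DX:XQ = t:(1−t) = 3/11:8/11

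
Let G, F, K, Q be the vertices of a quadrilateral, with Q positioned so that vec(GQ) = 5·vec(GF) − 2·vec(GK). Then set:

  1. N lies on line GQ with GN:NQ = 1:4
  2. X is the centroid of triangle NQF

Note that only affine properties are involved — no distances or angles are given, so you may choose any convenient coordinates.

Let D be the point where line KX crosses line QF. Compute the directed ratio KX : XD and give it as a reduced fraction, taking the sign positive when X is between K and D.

Work in coordinates with G = (0, 0), F = (1, 0), K = (0, 1), Q = (5, -2).
1. N lies on line GQ with GN:NQ = 1:4 ⇒ N = (1, -2/5)
2. X is the centroid of triangle NQF ⇒ X = (7/3, -4/5)
line KX meets QF at D = (35/19, -8/19)
X = K + t·(D−K) with t = 19/15, so KX:XD = 19/15:-4/15

KX:XD = -19/4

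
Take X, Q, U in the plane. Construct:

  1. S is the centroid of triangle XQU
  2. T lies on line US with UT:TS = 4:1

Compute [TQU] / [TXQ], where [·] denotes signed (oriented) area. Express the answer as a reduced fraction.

[TQU]:[TXQ] = 4/7

Set X = (0, 0), Q = (1, 0), U = (0, 1); any affine frame gives the same invariant.
1. S is the centroid of triangle XQU ⇒ S = (1/3, 1/3)
2. T lies on line US with UT:TS = 4:1 ⇒ T = (4/15, 7/15)
2·[TQU] = 4/15, 2·[TXQ] = 7/15
[TQU]:[TXQ] = 4/15:7/15 = 4/7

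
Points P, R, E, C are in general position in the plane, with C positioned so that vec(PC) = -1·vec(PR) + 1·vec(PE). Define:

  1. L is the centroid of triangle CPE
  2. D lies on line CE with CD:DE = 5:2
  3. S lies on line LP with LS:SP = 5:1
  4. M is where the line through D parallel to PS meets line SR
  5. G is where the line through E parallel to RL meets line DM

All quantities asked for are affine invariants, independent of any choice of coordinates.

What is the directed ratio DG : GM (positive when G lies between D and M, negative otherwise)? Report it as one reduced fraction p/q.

Assign P = (0, 0), R = (1, 0), E = (0, 1), C = (-1, 1) — the answer is frame-independent, so this choice is without loss of generality.
1. L is the centroid of triangle CPE ⇒ L = (-1/3, 2/3)
2. D lies on line CE with CD:DE = 5:2 ⇒ D = (-2/7, 1)
3. S lies on line LP with LS:SP = 5:1 ⇒ S = (-1/18, 1/9)
4. M is where the line through D parallel to PS meets line SR ⇒ M = (43/252, 11/126)
5. G is where the line through E parallel to RL meets line DM ⇒ G = (-8/21, 25/21)
G = D + t·(M−D) with t = -24/115, so DG:GM = t:(1−t) = -24/115:139/115

DG:GM = -24/139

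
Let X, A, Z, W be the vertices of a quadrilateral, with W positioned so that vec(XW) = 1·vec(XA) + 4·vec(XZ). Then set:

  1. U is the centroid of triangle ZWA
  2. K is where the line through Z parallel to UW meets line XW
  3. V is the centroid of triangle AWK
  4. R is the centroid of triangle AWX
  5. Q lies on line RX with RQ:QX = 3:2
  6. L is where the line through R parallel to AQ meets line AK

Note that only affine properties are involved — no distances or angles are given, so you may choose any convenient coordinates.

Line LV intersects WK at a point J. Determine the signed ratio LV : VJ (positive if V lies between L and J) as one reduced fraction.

LV:VJ = 65/19

Set X = (0, 0), A = (1, 0), Z = (0, 1), W = (1, 4); any affine frame gives the same invariant.
1. U is the centroid of triangle ZWA ⇒ U = (2/3, 5/3)
2. K is where the line through Z parallel to UW meets line XW ⇒ K = (-1/3, -4/3)
3. V is the centroid of triangle AWK ⇒ V = (5/9, 8/9)
4. R is the centroid of triangle AWX ⇒ R = (2/3, 4/3)
5. Q lies on line RX with RQ:QX = 3:2 ⇒ Q = (4/15, 8/15)
6. L is where the line through R parallel to AQ meets line AK ⇒ L = (31/19, 12/19)
line LV meets WK at J = (47/195, 188/195)
V = L + t·(J−L) with t = 65/84, so LV:VJ = 65/84:19/84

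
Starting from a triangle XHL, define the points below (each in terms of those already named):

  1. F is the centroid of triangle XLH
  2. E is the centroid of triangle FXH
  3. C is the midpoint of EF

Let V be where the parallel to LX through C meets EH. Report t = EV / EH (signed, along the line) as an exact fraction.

Work in coordinates with X = (0, 0), H = (1, 0), L = (0, 1).
1. F is the centroid of triangle XLH ⇒ F = (1/3, 1/3)
2. E is the centroid of triangle FXH ⇒ E = (4/9, 1/9)
3. C is the midpoint of EF ⇒ C = (7/18, 2/9)
through C parallel to LX: direction (0, -1); meets EH at V = (7/18, 11/90)
V = E + t·(H−E) with t = -1/10

t = -1/10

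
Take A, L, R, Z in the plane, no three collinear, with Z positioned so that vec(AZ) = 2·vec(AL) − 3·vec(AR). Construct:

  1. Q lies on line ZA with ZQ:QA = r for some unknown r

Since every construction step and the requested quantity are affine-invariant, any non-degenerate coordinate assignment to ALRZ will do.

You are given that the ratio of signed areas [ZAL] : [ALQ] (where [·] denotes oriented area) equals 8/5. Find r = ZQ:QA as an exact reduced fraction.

r = 3/5

Work in coordinates with A = (0, 0), L = (1, 0), R = (0, 1), Z = (2, -3).
1. With ZQ:QA = r, write λ = r/(r+1) so Q = Z + λ·(A−Z); Q is affine-linear in λ
Every point depending on Q is an affine combination of Q and λ-independent points, so each such coordinate is linear in λ; the λ² term in each signed area is a multiple of (A−Z)×(A−Z) = 0, so 2·[ZAL] and 2·[ALQ] are each linear in λ. Evaluating at λ=0 and λ=1:
  2·[ZAL] = -3,   2·[ALQ] = 3·λ − 3
So [ZAL]:[ALQ] = (-3) / (3·λ − 3). Setting this equal to 8/5:
  -3 = 8/5·(3·λ − 3)  ⇒  λ = 3/8
Then r = λ/(1−λ) = (3/8)/(5/8) = 3/5. Check: with r = 3/5, Q = (5/4, -15/8) and [ZAL]:[ALQ] = 8/5 as required.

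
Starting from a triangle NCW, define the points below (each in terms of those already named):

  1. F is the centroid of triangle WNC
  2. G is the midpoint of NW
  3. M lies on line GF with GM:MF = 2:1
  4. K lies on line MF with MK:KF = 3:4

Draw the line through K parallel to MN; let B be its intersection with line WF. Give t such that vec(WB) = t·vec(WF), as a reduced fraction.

t = 31/35

Assign N = (0, 0), C = (1, 0), W = (0, 1) — the answer is frame-independent, so this choice is without loss of generality.
1. F is the centroid of triangle WNC ⇒ F = (1/3, 1/3)
2. G is the midpoint of NW ⇒ G = (0, 1/2)
3. M lies on line GF with GM:MF = 2:1 ⇒ M = (2/9, 7/18)
4. K lies on line MF with MK:KF = 3:4 ⇒ K = (17/63, 23/63)
through K parallel to MN: direction (-2/9, -7/18); meets WF at B = (31/105, 43/105)
B = W + t·(F−W) with t = 31/35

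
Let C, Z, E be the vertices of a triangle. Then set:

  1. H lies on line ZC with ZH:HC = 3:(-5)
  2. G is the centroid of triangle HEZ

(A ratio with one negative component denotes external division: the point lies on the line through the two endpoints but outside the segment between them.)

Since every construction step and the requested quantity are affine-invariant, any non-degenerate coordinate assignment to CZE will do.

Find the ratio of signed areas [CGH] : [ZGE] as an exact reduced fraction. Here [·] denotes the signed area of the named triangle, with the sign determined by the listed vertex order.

Assign C = (0, 0), Z = (1, 0), E = (0, 1) — the answer is frame-independent, so this choice is without loss of generality.
1. H lies on line ZC with ZH:HC = 3:(-5) ⇒ H = (5/2, 0)
2. G is the centroid of triangle HEZ ⇒ G = (7/6, 1/3)
2·[CGH] = -5/6, 2·[ZGE] = 1/2
[CGH]:[ZGE] = -5/6:1/2 = -5/3

[CGH]:[ZGE] = -5/3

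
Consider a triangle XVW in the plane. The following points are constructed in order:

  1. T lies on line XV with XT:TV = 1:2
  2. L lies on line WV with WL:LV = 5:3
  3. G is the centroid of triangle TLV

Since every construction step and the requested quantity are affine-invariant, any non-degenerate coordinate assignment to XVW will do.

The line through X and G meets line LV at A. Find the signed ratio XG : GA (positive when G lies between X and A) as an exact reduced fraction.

XG:GA = 7/2

Assign X = (0, 0), V = (1, 0), W = (0, 1) — the answer is frame-independent, so this choice is without loss of generality.
1. T lies on line XV with XT:TV = 1:2 ⇒ T = (1/3, 0)
2. L lies on line WV with WL:LV = 5:3 ⇒ L = (5/8, 3/8)
3. G is the centroid of triangle TLV ⇒ G = (47/72, 1/8)
line XG meets LV at A = (47/56, 9/56)
G = X + t·(A−X) with t = 7/9, so XG:GA = 7/9:2/9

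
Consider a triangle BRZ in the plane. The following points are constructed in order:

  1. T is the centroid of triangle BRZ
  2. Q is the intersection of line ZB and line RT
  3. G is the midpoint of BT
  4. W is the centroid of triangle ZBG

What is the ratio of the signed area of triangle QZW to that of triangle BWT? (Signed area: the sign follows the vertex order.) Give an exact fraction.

Choose coordinates B = (0, 0), R = (1, 0), Z = (0, 1).
1. T is the centroid of triangle BRZ ⇒ T = (1/3, 1/3)
2. Q is the intersection of line ZB and line RT ⇒ Q = (0, 1/2)
3. G is the midpoint of BT ⇒ G = (1/6, 1/6)
4. W is the centroid of triangle ZBG ⇒ W = (1/18, 7/18)
2·[QZW] = -1/36, 2·[BWT] = -1/9
[QZW]:[BWT] = -1/36:-1/9 = 1/4

[QZW]:[BWT] = 1/4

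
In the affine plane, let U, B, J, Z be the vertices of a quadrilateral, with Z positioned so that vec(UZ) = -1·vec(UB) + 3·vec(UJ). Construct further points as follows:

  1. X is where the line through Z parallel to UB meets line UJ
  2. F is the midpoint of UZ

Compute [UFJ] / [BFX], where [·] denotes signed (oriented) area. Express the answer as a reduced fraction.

[UFJ]:[BFX] = 1/6

Choose coordinates U = (0, 0), B = (1, 0), J = (0, 1), Z = (-1, 3).
1. X is where the line through Z parallel to UB meets line UJ ⇒ X = (0, 3)
2. F is the midpoint of UZ ⇒ F = (-1/2, 3/2)
2·[UFJ] = -1/2, 2·[BFX] = -3
[UFJ]:[BFX] = -1/2:-3 = 1/6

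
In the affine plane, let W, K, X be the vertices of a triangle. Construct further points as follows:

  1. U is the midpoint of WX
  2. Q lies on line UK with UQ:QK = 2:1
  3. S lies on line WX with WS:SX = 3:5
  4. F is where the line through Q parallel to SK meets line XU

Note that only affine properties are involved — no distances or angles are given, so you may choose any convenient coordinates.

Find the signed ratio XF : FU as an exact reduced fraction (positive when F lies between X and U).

XF:FU = -7

Work in coordinates with W = (0, 0), K = (1, 0), X = (0, 1).
1. U is the midpoint of WX ⇒ U = (0, 1/2)
2. Q lies on line UK with UQ:QK = 2:1 ⇒ Q = (2/3, 1/6)
3. S lies on line WX with WS:SX = 3:5 ⇒ S = (0, 3/8)
4. F is where the line through Q parallel to SK meets line XU ⇒ F = (0, 5/12)
F = X + t·(U−X) with t = 7/6, so XF:FU = t:(1−t) = 7/6:-1/6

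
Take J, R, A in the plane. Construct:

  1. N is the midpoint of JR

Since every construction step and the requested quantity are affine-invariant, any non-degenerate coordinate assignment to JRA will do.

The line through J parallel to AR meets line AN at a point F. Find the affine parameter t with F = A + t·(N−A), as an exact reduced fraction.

Choose coordinates J = (0, 0), R = (1, 0), A = (0, 1).
1. N is the midpoint of JR ⇒ N = (1/2, 0)
through J parallel to AR: direction (1, -1); meets AN at F = (1, -1)
F = A + t·(N−A) with t = 2

t = 2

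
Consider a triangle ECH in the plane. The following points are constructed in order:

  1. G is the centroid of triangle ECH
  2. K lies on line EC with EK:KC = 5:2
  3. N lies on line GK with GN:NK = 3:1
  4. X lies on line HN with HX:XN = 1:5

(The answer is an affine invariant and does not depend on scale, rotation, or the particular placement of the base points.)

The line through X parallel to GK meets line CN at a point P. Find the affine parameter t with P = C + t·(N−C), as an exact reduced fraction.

Assign E = (0, 0), C = (1, 0), H = (0, 1) — the answer is frame-independent, so this choice is without loss of generality.
1. G is the centroid of triangle ECH ⇒ G = (1/3, 1/3)
2. K lies on line EC with EK:KC = 5:2 ⇒ K = (5/7, 0)
3. N lies on line GK with GN:NK = 3:1 ⇒ N = (13/21, 1/12)
4. X lies on line HN with HX:XN = 1:5 ⇒ X = (13/126, 61/72)
through X parallel to GK: direction (8/21, -1/3); meets CN at P = (23/21, -1/48)
P = C + t·(N−C) with t = -1/4

t = -1/4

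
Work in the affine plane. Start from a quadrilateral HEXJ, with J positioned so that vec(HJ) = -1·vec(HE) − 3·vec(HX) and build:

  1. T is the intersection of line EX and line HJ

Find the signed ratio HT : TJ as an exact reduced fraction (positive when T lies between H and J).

HT:TJ = -1/5

Choose coordinates H = (0, 0), E = (1, 0), X = (0, 1), J = (-1, -3).
1. T is the intersection of line EX and line HJ ⇒ T = (1/4, 3/4)
T = H + t·(J−H) with t = -1/4, so HT:TJ = t:(1−t) = -1/4:5/4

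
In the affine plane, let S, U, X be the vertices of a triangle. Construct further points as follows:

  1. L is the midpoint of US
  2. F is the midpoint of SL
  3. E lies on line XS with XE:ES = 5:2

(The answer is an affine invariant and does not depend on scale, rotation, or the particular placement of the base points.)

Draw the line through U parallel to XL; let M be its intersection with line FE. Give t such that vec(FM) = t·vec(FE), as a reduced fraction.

Set S = (0, 0), U = (1, 0), X = (0, 1); any affine frame gives the same invariant.
1. L is the midpoint of US ⇒ L = (1/2, 0)
2. F is the midpoint of SL ⇒ F = (1/4, 0)
3. E lies on line XS with XE:ES = 5:2 ⇒ E = (0, 2/7)
through U parallel to XL: direction (1/2, -1); meets FE at M = (2, -2)
M = F + t·(E−F) with t = -7

t = -7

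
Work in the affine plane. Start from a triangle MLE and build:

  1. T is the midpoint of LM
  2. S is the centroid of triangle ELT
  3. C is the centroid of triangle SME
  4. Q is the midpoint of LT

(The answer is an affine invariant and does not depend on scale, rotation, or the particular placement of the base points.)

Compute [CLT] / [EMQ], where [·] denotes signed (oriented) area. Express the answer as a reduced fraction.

Choose coordinates M = (0, 0), L = (1, 0), E = (0, 1).
1. T is the midpoint of LM ⇒ T = (1/2, 0)
2. S is the centroid of triangle ELT ⇒ S = (1/2, 1/3)
3. C is the centroid of triangle SME ⇒ C = (1/6, 4/9)
4. Q is the midpoint of LT ⇒ Q = (3/4, 0)
2·[CLT] = -2/9, 2·[EMQ] = 3/4
[CLT]:[EMQ] = -2/9:3/4 = -8/27

[CLT]:[EMQ] = -8/27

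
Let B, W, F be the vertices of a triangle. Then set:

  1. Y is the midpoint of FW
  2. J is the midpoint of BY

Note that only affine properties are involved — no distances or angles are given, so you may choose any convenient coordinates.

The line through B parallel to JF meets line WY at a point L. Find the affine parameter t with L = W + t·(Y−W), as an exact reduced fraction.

Assign B = (0, 0), W = (1, 0), F = (0, 1) — the answer is frame-independent, so this choice is without loss of generality.
1. Y is the midpoint of FW ⇒ Y = (1/2, 1/2)
2. J is the midpoint of BY ⇒ J = (1/4, 1/4)
through B parallel to JF: direction (-1/4, 3/4); meets WY at L = (-1/2, 3/2)
L = W + t·(Y−W) with t = 3

t = 3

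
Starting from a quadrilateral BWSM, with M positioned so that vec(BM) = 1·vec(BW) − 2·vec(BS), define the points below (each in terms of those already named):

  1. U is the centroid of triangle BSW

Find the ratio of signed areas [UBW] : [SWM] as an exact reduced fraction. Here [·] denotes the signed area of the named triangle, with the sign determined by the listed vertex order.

[UBW]:[SWM] = -1/6

Assign B = (0, 0), W = (1, 0), S = (0, 1), M = (1, -2) — the answer is frame-independent, so this choice is without loss of generality.
1. U is the centroid of triangle BSW ⇒ U = (1/3, 1/3)
2·[UBW] = 1/3, 2·[SWM] = -2
[UBW]:[SWM] = 1/3:-2 = -1/6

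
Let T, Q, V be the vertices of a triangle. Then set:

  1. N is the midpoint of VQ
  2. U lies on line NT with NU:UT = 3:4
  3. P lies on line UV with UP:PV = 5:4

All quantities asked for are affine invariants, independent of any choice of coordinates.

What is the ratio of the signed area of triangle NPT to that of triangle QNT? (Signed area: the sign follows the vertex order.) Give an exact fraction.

Assign T = (0, 0), Q = (1, 0), V = (0, 1) — the answer is frame-independent, so this choice is without loss of generality.
1. N is the midpoint of VQ ⇒ N = (1/2, 1/2)
2. U lies on line NT with NU:UT = 3:4 ⇒ U = (2/7, 2/7)
3. P lies on line UV with UP:PV = 5:4 ⇒ P = (8/63, 43/63)
2·[NPT] = 5/18, 2·[QNT] = 1/2
[NPT]:[QNT] = 5/18:1/2 = 5/9

[NPT]:[QNT] = 5/9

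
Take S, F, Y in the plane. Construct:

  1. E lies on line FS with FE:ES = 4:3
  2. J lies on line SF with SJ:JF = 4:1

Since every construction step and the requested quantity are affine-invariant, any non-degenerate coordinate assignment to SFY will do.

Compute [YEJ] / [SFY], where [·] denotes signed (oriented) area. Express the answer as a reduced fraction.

Choose coordinates S = (0, 0), F = (1, 0), Y = (0, 1).
1. E lies on line FS with FE:ES = 4:3 ⇒ E = (3/7, 0)
2. J lies on line SF with SJ:JF = 4:1 ⇒ J = (4/5, 0)
2·[YEJ] = 13/35, 2·[SFY] = 1
[YEJ]:[SFY] = 13/35:1 = 13/35

[YEJ]:[SFY] = 13/35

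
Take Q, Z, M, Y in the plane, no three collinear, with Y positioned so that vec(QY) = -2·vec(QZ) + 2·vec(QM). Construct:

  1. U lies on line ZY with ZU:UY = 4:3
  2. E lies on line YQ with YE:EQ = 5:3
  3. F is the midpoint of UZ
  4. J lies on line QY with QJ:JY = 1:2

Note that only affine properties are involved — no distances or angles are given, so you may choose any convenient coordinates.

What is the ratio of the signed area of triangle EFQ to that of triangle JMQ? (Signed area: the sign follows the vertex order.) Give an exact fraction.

Choose coordinates Q = (0, 0), Z = (1, 0), M = (0, 1), Y = (-2, 2).
1. U lies on line ZY with ZU:UY = 4:3 ⇒ U = (-5/7, 8/7)
2. E lies on line YQ with YE:EQ = 5:3 ⇒ E = (-3/4, 3/4)
3. F is the midpoint of UZ ⇒ F = (1/7, 4/7)
4. J lies on line QY with QJ:JY = 1:2 ⇒ J = (-2/3, 2/3)
2·[EFQ] = -15/28, 2·[JMQ] = -2/3
[EFQ]:[JMQ] = -15/28:-2/3 = 45/56

[EFQ]:[JMQ] = 45/56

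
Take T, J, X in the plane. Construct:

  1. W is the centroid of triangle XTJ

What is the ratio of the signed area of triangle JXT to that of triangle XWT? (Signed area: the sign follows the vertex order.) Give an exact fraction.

[JXT]:[XWT] = -3

Work in coordinates with T = (0, 0), J = (1, 0), X = (0, 1).
1. W is the centroid of triangle XTJ ⇒ W = (1/3, 1/3)
2·[JXT] = 1, 2·[XWT] = -1/3
[JXT]:[XWT] = 1:-1/3 = -3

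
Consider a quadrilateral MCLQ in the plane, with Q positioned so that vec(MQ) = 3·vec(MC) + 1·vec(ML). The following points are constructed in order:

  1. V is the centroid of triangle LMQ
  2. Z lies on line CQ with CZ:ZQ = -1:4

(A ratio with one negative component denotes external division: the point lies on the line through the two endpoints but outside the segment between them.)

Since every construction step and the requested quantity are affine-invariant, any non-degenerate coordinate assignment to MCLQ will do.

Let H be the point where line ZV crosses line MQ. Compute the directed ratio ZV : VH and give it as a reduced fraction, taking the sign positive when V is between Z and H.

Choose coordinates M = (0, 0), C = (1, 0), L = (0, 1), Q = (3, 1).
1. V is the centroid of triangle LMQ ⇒ V = (1, 2/3)
2. Z lies on line CQ with CZ:ZQ = -1:4 ⇒ Z = (1/3, -1/3)
line ZV meets MQ at H = (5/7, 5/21)
V = Z + t·(H−Z) with t = 7/4, so ZV:VH = 7/4:-3/4

ZV:VH = -7/3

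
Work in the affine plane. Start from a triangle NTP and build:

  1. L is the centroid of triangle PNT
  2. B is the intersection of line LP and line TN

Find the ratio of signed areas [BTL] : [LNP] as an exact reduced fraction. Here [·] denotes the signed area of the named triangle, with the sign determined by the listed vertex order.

[BTL]:[LNP] = -1/2

Assign N = (0, 0), T = (1, 0), P = (0, 1) — the answer is frame-independent, so this choice is without loss of generality.
1. L is the centroid of triangle PNT ⇒ L = (1/3, 1/3)
2. B is the intersection of line LP and line TN ⇒ B = (1/2, 0)
2·[BTL] = 1/6, 2·[LNP] = -1/3
[BTL]:[LNP] = 1/6:-1/3 = -1/2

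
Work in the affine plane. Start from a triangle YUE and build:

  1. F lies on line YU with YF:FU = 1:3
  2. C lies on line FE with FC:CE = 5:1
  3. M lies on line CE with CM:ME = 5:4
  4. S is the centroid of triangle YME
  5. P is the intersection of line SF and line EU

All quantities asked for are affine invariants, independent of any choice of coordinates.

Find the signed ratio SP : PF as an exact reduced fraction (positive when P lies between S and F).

Choose coordinates Y = (0, 0), U = (1, 0), E = (0, 1).
1. F lies on line YU with YF:FU = 1:3 ⇒ F = (1/4, 0)
2. C lies on line FE with FC:CE = 5:1 ⇒ C = (1/24, 5/6)
3. M lies on line CE with CM:ME = 5:4 ⇒ M = (1/54, 25/27)
4. S is the centroid of triangle YME ⇒ S = (1/162, 52/81)
5. P is the intersection of line SF and line EU ⇒ P = (-9/43, 52/43)
P = S + t·(F−S) with t = -38/43, so SP:PF = t:(1−t) = -38/43:81/43

SP:PF = -38/81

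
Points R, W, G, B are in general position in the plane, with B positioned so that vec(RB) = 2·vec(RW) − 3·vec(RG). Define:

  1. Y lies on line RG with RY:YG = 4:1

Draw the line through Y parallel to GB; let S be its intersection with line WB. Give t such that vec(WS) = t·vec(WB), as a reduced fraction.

t = 6/5

Assign R = (0, 0), W = (1, 0), G = (0, 1), B = (2, -3) — the answer is frame-independent, so this choice is without loss of generality.
1. Y lies on line RG with RY:YG = 4:1 ⇒ Y = (0, 4/5)
through Y parallel to GB: direction (2, -4); meets WB at S = (11/5, -18/5)
S = W + t·(B−W) with t = 6/5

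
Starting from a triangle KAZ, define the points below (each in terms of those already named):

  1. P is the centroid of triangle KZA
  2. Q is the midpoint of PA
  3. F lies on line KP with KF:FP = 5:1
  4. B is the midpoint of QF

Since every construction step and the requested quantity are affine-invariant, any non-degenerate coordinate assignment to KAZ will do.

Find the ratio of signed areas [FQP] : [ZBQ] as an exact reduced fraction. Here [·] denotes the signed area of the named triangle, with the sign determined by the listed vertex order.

Assign K = (0, 0), A = (1, 0), Z = (0, 1) — the answer is frame-independent, so this choice is without loss of generality.
1. P is the centroid of triangle KZA ⇒ P = (1/3, 1/3)
2. Q is the midpoint of PA ⇒ Q = (2/3, 1/6)
3. F lies on line KP with KF:FP = 5:1 ⇒ F = (5/18, 5/18)
4. B is the midpoint of QF ⇒ B = (17/36, 2/9)
2·[FQP] = 1/36, 2·[ZBQ] = 1/8
[FQP]:[ZBQ] = 1/36:1/8 = 2/9

[FQP]:[ZBQ] = 2/9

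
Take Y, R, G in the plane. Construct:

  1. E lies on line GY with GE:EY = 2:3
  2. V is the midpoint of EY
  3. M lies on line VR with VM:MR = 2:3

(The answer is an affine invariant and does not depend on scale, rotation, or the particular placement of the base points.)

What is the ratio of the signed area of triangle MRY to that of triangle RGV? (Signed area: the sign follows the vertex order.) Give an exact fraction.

[MRY]:[RGV] = -9/35

Work in coordinates with Y = (0, 0), R = (1, 0), G = (0, 1).
1. E lies on line GY with GE:EY = 2:3 ⇒ E = (0, 3/5)
2. V is the midpoint of EY ⇒ V = (0, 3/10)
3. M lies on line VR with VM:MR = 2:3 ⇒ M = (2/5, 9/50)
2·[MRY] = -9/50, 2·[RGV] = 7/10
[MRY]:[RGV] = -9/50:7/10 = -9/35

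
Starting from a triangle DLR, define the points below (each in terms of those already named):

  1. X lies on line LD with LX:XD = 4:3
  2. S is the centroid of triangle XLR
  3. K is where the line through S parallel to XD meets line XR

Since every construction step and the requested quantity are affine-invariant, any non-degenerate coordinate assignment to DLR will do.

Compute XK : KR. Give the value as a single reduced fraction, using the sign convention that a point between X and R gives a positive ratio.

Work in coordinates with D = (0, 0), L = (1, 0), R = (0, 1).
1. X lies on line LD with LX:XD = 4:3 ⇒ X = (3/7, 0)
2. S is the centroid of triangle XLR ⇒ S = (10/21, 1/3)
3. K is where the line through S parallel to XD meets line XR ⇒ K = (2/7, 1/3)
K = X + t·(R−X) with t = 1/3, so XK:KR = t:(1−t) = 1/3:2/3

XK:KR = 1/2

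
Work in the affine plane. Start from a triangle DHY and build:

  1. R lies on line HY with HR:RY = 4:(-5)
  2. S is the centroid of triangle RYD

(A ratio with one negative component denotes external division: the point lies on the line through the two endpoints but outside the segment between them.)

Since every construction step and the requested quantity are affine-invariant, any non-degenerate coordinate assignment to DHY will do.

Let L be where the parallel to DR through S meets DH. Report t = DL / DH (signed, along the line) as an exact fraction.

Set D = (0, 0), H = (1, 0), Y = (0, 1); any affine frame gives the same invariant.
1. R lies on line HY with HR:RY = 4:(-5) ⇒ R = (5, -4)
2. S is the centroid of triangle RYD ⇒ S = (5/3, -1)
through S parallel to DR: direction (5, -4); meets DH at L = (5/12, 0)
L = D + t·(H−D) with t = 5/12

t = 5/12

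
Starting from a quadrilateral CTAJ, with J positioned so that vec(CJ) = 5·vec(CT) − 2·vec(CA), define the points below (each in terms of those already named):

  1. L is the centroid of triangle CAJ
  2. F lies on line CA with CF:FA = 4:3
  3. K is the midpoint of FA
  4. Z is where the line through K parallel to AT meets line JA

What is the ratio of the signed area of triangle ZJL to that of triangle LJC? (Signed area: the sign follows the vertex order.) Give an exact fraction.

Set C = (0, 0), T = (1, 0), A = (0, 1), J = (5, -2); any affine frame gives the same invariant.
1. L is the centroid of triangle CAJ ⇒ L = (5/3, -1/3)
2. F lies on line CA with CF:FA = 4:3 ⇒ F = (0, 4/7)
3. K is the midpoint of FA ⇒ K = (0, 11/14)
4. Z is where the line through K parallel to AT meets line JA ⇒ Z = (-15/28, 37/28)
2·[ZJL] = -155/84, 2·[LJC] = -5/3
[ZJL]:[LJC] = -155/84:-5/3 = 31/28

[ZJL]:[LJC] = 31/28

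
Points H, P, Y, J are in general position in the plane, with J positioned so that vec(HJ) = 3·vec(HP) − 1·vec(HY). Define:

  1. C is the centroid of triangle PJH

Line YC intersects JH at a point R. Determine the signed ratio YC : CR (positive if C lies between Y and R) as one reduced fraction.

Work in coordinates with H = (0, 0), P = (1, 0), Y = (0, 1), J = (3, -1).
1. C is the centroid of triangle PJH ⇒ C = (4/3, -1/3)
line YC meets JH at R = (3/2, -1/2)
C = Y + t·(R−Y) with t = 8/9, so YC:CR = 8/9:1/9

YC:CR = 8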